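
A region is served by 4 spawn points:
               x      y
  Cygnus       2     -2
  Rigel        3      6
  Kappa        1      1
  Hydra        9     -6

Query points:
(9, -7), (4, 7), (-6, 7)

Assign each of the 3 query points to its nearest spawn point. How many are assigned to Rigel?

(9, -7) — d² to each: Cygnus:74, Rigel:205, Kappa:128, Hydra:1 → nearest is Hydra
(4, 7) — d² to each: Cygnus:85, Rigel:2, Kappa:45, Hydra:194 → nearest is Rigel
(-6, 7) — d² to each: Cygnus:145, Rigel:82, Kappa:85, Hydra:394 → nearest is Rigel
2 of the 3 points have Rigel as nearest.

2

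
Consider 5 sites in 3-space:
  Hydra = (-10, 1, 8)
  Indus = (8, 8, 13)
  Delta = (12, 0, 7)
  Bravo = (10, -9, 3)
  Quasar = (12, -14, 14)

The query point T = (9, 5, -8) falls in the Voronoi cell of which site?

Delta

Squared Euclidean distances:
d²(T, Hydra) = 361 + 16 + 256 = 633
d²(T, Indus) = 1 + 9 + 441 = 451
d²(T, Delta) = 9 + 25 + 225 = 259
d²(T, Bravo) = 1 + 196 + 121 = 318
d²(T, Quasar) = 9 + 361 + 484 = 854
Minimum is at Delta.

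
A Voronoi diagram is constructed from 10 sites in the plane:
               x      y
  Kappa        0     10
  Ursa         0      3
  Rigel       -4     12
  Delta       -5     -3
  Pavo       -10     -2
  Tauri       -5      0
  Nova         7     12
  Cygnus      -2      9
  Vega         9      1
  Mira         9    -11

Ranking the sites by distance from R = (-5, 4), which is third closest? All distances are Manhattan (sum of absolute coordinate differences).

Delta

d(R, Kappa) = |-5−0| + |4−10| = 5 + 6 = 11
d(R, Ursa) = |-5−0| + |4−3| = 5 + 1 = 6
d(R, Rigel) = |-5−(-4)| + |4−12| = 1 + 8 = 9
d(R, Delta) = |-5−(-5)| + |4−(-3)| = 0 + 7 = 7
d(R, Pavo) = |-5−(-10)| + |4−(-2)| = 5 + 6 = 11
d(R, Tauri) = |-5−(-5)| + |4−0| = 0 + 4 = 4
d(R, Nova) = |-5−7| + |4−12| = 12 + 8 = 20
d(R, Cygnus) = |-5−(-2)| + |4−9| = 3 + 5 = 8
d(R, Vega) = |-5−9| + |4−1| = 14 + 3 = 17
d(R, Mira) = |-5−9| + |4−(-11)| = 14 + 15 = 29
Sorted ascending: Tauri, Ursa, Delta, Cygnus, … — the third-nearest is Delta.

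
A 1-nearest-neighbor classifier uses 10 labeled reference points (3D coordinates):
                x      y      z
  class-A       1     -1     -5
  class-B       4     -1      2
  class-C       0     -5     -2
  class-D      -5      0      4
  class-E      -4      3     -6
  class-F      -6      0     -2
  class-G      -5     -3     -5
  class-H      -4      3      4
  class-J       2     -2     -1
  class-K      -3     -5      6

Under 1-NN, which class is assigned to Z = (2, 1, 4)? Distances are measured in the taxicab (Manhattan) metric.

d(Z, class-A) = 1 + 2 + 9 = 12
d(Z, class-B) = 2 + 2 + 2 = 6
d(Z, class-C) = 2 + 6 + 6 = 14
d(Z, class-D) = 7 + 1 + 0 = 8
d(Z, class-E) = 6 + 2 + 10 = 18
d(Z, class-F) = 8 + 1 + 6 = 15
d(Z, class-G) = 7 + 4 + 9 = 20
d(Z, class-H) = 6 + 2 + 0 = 8
d(Z, class-J) = 0 + 3 + 5 = 8
d(Z, class-K) = 5 + 6 + 2 = 13
Minimum is at class-B.

class-B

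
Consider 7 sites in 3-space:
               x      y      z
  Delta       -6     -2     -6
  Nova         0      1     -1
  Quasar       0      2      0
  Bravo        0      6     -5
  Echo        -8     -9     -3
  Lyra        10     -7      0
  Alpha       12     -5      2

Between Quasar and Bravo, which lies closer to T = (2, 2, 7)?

Compare squared distances:
d²(T, Quasar) = (2−0)² + (2−2)² + (7−0)² = 4 + 0 + 49 = 53
d²(T, Bravo) = (2−0)² + (2−6)² + (7−(-5))² = 4 + 16 + 144 = 164
53 < 164, so Quasar is closer.

Quasar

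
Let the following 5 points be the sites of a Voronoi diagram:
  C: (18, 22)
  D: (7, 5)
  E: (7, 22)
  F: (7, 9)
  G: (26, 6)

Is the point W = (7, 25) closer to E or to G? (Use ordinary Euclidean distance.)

E

Compare squared distances:
|WE|² = (7−7)² + (25−22)² = 0 + 9 = 9
|WG|² = (7−26)² + (25−6)² = 361 + 361 = 722
9 < 722, so E is closer.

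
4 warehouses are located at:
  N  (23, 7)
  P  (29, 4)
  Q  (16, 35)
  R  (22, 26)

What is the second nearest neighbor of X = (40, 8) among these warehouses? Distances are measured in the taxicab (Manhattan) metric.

d(X,N) = 17 + 1 = 18
d(X,P) = 11 + 4 = 15
d(X,Q) = 24 + 27 = 51
d(X,R) = 18 + 18 = 36
Sorted ascending: P, N, R, … — the second-nearest is N.

N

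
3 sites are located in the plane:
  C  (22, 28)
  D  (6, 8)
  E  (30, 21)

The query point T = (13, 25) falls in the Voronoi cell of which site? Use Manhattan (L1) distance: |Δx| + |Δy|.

d(T,C) = |13−22| + |25−28| = 9 + 3 = 12
d(T,D) = |13−6| + |25−8| = 7 + 17 = 24
d(T,E) = |13−30| + |25−21| = 17 + 4 = 21
The smallest is to C, so T lies in the Voronoi region of C.

C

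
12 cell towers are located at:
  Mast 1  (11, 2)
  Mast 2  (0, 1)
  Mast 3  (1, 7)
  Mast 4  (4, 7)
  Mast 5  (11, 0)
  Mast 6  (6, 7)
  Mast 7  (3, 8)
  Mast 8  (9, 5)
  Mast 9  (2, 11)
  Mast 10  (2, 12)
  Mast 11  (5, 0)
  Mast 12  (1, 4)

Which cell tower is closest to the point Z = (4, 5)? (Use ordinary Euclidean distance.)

Squared Euclidean distances:
d²(Z, Mast 1) = 49 + 9 = 58
d²(Z, Mast 2) = 16 + 16 = 32
d²(Z, Mast 3) = 9 + 4 = 13
d²(Z, Mast 4) = 0 + 4 = 4
d²(Z, Mast 5) = 49 + 25 = 74
d²(Z, Mast 6) = 4 + 4 = 8
d²(Z, Mast 7) = 1 + 9 = 10
d²(Z, Mast 8) = 25 + 0 = 25
d²(Z, Mast 9) = 4 + 36 = 40
d²(Z, Mast 10) = 4 + 49 = 53
d²(Z, Mast 11) = 1 + 25 = 26
d²(Z, Mast 12) = 9 + 1 = 10
Mast 4 is nearest.

Mast 4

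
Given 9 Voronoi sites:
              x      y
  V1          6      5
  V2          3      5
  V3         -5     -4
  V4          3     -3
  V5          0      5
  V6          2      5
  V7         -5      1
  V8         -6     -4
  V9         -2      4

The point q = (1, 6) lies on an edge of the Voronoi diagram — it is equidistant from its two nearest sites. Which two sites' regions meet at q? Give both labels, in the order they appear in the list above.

Squared distances from q to each site:
|qV1|² = (1−6)² + (6−5)² = 25 + 1 = 26
|qV2|² = (1−3)² + (6−5)² = 4 + 1 = 5
|qV3|² = (1−(-5))² + (6−(-4))² = 36 + 100 = 136
|qV4|² = (1−3)² + (6−(-3))² = 4 + 81 = 85
|qV5|² = (1−0)² + (6−5)² = 1 + 1 = 2
|qV6|² = (1−2)² + (6−5)² = 1 + 1 = 2
|qV7|² = (1−(-5))² + (6−1)² = 36 + 25 = 61
|qV8|² = (1−(-6))² + (6−(-4))² = 49 + 100 = 149
|qV9|² = (1−(-2))² + (6−4)² = 9 + 4 = 13
q is equidistant from V5 and V6 (both at squared distance 2), and every other site is strictly farther — so q lies on the V5–V6 Voronoi edge.

V5 and V6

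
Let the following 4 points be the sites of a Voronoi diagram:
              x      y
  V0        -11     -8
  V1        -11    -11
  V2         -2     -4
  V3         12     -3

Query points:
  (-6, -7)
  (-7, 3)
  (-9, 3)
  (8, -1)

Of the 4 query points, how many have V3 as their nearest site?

1

(-6, -7) — d² to each: V0:26, V1:41, V2:25, V3:340 → nearest is V2
(-7, 3) — d² to each: V0:137, V1:212, V2:74, V3:397 → nearest is V2
(-9, 3) — d² to each: V0:125, V1:200, V2:98, V3:477 → nearest is V2
(8, -1) — d² to each: V0:410, V1:461, V2:109, V3:20 → nearest is V3
1 of the 4 points has V3 as nearest.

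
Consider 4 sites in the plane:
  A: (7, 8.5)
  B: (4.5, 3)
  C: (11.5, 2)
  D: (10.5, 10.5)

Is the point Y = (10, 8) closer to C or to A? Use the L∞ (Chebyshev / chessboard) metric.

A

d(Y,C) = max(1.5, 6) = 6
d(Y,A) = max(3, 0.5) = 3
6 > 3, so A is closer.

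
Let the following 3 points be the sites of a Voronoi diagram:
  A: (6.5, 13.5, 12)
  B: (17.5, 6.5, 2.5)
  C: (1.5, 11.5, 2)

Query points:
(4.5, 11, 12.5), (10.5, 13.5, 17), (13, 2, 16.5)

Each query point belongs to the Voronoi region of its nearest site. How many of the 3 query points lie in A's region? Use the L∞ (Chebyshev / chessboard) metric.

3

(4.5, 11, 12.5) — d to each: A:2.5, B:13, C:10.5 → nearest is A
(10.5, 13.5, 17) — d to each: A:5, B:14.5, C:15 → nearest is A
(13, 2, 16.5) — d to each: A:11.5, B:14, C:14.5 → nearest is A
3 of the 3 points have A as nearest.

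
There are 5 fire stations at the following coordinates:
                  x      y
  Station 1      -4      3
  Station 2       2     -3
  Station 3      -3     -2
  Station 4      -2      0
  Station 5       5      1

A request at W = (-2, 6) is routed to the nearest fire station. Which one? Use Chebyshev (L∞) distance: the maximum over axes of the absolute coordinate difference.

Station 1

d(W, Station 1) = max(2, 3) = 3
d(W, Station 2) = max(4, 9) = 9
d(W, Station 3) = max(1, 8) = 8
d(W, Station 4) = max(0, 6) = 6
d(W, Station 5) = max(7, 5) = 7
The smallest is to Station 1, so W lies in the Voronoi region of Station 1.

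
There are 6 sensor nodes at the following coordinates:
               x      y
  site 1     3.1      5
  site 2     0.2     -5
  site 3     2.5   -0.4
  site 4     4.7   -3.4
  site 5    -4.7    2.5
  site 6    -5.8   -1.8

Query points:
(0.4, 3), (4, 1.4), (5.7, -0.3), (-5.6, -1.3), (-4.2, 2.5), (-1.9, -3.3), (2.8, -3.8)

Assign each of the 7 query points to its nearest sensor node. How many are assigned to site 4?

(0.4, 3) — d² to each: site 1:11.29, site 2:64.04, site 3:15.97, site 4:59.45, site 5:26.26, site 6:61.48 → nearest is site 1
(4, 1.4) — d² to each: site 1:13.77, site 2:55.4, site 3:5.49, site 4:23.53, site 5:76.9, site 6:106.28 → nearest is site 3
(5.7, -0.3) — d² to each: site 1:34.85, site 2:52.34, site 3:10.25, site 4:10.61, site 5:116, site 6:134.5 → nearest is site 3
(-5.6, -1.3) — d² to each: site 1:115.38, site 2:47.33, site 3:66.42, site 4:110.5, site 5:15.25, site 6:0.29 → nearest is site 6
(-4.2, 2.5) — d² to each: site 1:59.54, site 2:75.61, site 3:53.3, site 4:114.02, site 5:0.25, site 6:21.05 → nearest is site 5
(-1.9, -3.3) — d² to each: site 1:93.89, site 2:7.3, site 3:27.77, site 4:43.57, site 5:41.48, site 6:17.46 → nearest is site 2
(2.8, -3.8) — d² to each: site 1:77.53, site 2:8.2, site 3:11.65, site 4:3.77, site 5:95.94, site 6:77.96 → nearest is site 4
1 of the 7 points has site 4 as nearest.

1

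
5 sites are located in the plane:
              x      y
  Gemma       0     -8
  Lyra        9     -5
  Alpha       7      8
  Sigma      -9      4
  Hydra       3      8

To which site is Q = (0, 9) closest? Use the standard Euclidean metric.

Hydra

Compare squared distances (the ordering matches that of the actual distances):
d²(Q, Gemma) = 0 + 289 = 289
d²(Q, Lyra) = 81 + 196 = 277
d²(Q, Alpha) = 49 + 1 = 50
d²(Q, Sigma) = 81 + 25 = 106
d²(Q, Hydra) = 9 + 1 = 10
The smallest is to Hydra, so Q lies in the Voronoi region of Hydra.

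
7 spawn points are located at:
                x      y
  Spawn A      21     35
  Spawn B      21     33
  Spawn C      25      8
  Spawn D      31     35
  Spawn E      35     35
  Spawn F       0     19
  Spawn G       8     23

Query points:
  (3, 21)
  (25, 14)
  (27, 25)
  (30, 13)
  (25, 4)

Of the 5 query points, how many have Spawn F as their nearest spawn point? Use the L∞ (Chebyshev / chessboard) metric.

1

(3, 21) — d to each: Spawn A:18, Spawn B:18, Spawn C:22, Spawn D:28, Spawn E:32, Spawn F:3, Spawn G:5 → nearest is Spawn F
(25, 14) — d to each: Spawn A:21, Spawn B:19, Spawn C:6, Spawn D:21, Spawn E:21, Spawn F:25, Spawn G:17 → nearest is Spawn C
(27, 25) — d to each: Spawn A:10, Spawn B:8, Spawn C:17, Spawn D:10, Spawn E:10, Spawn F:27, Spawn G:19 → nearest is Spawn B
(30, 13) — d to each: Spawn A:22, Spawn B:20, Spawn C:5, Spawn D:22, Spawn E:22, Spawn F:30, Spawn G:22 → nearest is Spawn C
(25, 4) — d to each: Spawn A:31, Spawn B:29, Spawn C:4, Spawn D:31, Spawn E:31, Spawn F:25, Spawn G:19 → nearest is Spawn C
1 of the 5 points has Spawn F as nearest.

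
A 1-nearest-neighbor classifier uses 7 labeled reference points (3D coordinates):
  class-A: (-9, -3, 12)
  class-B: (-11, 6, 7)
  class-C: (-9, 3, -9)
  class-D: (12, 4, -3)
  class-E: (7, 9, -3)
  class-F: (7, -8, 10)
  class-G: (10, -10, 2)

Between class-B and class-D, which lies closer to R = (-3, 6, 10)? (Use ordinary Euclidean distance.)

Compare squared distances:
d²(R, class-B) = (-3−(-11))² + (6−6)² + (10−7)² = 64 + 0 + 9 = 73
d²(R, class-D) = (-3−12)² + (6−4)² + (10−(-3))² = 225 + 4 + 169 = 398
73 < 398, so class-B is closer.

class-B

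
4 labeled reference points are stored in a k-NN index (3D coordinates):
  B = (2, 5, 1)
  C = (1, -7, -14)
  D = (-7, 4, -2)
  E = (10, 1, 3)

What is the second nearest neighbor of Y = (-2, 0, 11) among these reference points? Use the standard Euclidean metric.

E

Since √ is increasing, it suffices to compare squared distances:
|YB|² = 16 + 25 + 100 = 141
|YC|² = 9 + 49 + 625 = 683
|YD|² = 25 + 16 + 169 = 210
|YE|² = 144 + 1 + 64 = 209
Sorted ascending: B, E, D, … — the second-nearest is E.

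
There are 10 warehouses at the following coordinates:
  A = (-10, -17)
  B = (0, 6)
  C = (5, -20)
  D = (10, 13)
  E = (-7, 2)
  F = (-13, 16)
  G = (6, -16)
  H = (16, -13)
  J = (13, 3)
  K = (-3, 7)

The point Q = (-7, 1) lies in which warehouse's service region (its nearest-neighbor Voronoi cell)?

E

Compare squared distances (the ordering matches that of the actual distances):
|QA|² = 9 + 324 = 333
|QB|² = 49 + 25 = 74
|QC|² = 144 + 441 = 585
|QD|² = 289 + 144 = 433
|QE|² = 0 + 1 = 1
|QF|² = 36 + 225 = 261
|QG|² = 169 + 289 = 458
|QH|² = 529 + 196 = 725
|QJ|² = 400 + 4 = 404
|QK|² = 16 + 36 = 52
E is nearest.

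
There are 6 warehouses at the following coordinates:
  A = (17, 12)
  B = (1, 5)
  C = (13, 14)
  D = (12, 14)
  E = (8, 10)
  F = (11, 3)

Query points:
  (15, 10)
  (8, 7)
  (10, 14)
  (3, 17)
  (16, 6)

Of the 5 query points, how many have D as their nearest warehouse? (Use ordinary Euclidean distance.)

(15, 10) — d² to each: A:8, B:221, C:20, D:25, E:49, F:65 → nearest is A
(8, 7) — d² to each: A:106, B:53, C:74, D:65, E:9, F:25 → nearest is E
(10, 14) — d² to each: A:53, B:162, C:9, D:4, E:20, F:122 → nearest is D
(3, 17) — d² to each: A:221, B:148, C:109, D:90, E:74, F:260 → nearest is E
(16, 6) — d² to each: A:37, B:226, C:73, D:80, E:80, F:34 → nearest is F
1 of the 5 points has D as nearest.

1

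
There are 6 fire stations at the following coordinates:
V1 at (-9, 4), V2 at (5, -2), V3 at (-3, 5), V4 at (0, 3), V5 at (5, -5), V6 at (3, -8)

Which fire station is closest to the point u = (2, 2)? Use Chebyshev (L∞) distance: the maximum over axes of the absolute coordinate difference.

V4

d(u,V1) = max(11, 2) = 11
d(u,V2) = max(3, 4) = 4
d(u,V3) = max(5, 3) = 5
d(u,V4) = max(2, 1) = 2
d(u,V5) = max(3, 7) = 7
d(u,V6) = max(1, 10) = 10
The smallest is to V4, so u lies in the Voronoi region of V4.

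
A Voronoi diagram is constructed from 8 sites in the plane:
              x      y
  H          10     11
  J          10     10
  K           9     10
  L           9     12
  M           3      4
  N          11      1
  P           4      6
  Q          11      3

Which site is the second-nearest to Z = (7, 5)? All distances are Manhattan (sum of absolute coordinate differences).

d(Z,H) = |7−10| + |5−11| = 3 + 6 = 9
d(Z,J) = |7−10| + |5−10| = 3 + 5 = 8
d(Z,K) = |7−9| + |5−10| = 2 + 5 = 7
d(Z,L) = |7−9| + |5−12| = 2 + 7 = 9
d(Z,M) = |7−3| + |5−4| = 4 + 1 = 5
d(Z,N) = |7−11| + |5−1| = 4 + 4 = 8
d(Z,P) = |7−4| + |5−6| = 3 + 1 = 4
d(Z,Q) = |7−11| + |5−3| = 4 + 2 = 6
Sorted ascending: P, M, Q, … — the second-nearest is M.

M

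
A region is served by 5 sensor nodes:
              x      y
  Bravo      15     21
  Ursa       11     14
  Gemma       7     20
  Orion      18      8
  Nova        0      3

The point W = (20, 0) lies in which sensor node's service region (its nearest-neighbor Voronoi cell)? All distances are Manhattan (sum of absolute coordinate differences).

d(W, Bravo) = |20−15| + |0−21| = 5 + 21 = 26
d(W, Ursa) = |20−11| + |0−14| = 9 + 14 = 23
d(W, Gemma) = |20−7| + |0−20| = 13 + 20 = 33
d(W, Orion) = |20−18| + |0−8| = 2 + 8 = 10
d(W, Nova) = |20−0| + |0−3| = 20 + 3 = 23
Minimum is at Orion.

Orion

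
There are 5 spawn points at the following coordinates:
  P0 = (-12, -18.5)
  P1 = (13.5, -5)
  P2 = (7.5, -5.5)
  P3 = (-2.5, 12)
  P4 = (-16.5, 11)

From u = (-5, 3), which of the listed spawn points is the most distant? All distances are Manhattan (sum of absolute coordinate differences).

P0

d(u,P0) = 7 + 21.5 = 28.5
d(u,P1) = 18.5 + 8 = 26.5
d(u,P2) = 12.5 + 8.5 = 21
d(u,P3) = 2.5 + 9 = 11.5
d(u,P4) = 11.5 + 8 = 19.5
The largest is to P0.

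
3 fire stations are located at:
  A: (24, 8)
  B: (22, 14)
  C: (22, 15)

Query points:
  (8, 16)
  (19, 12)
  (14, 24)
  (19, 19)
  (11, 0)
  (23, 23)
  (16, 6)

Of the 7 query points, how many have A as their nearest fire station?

2

(8, 16) — d² to each: A:320, B:200, C:197 → nearest is C
(19, 12) — d² to each: A:41, B:13, C:18 → nearest is B
(14, 24) — d² to each: A:356, B:164, C:145 → nearest is C
(19, 19) — d² to each: A:146, B:34, C:25 → nearest is C
(11, 0) — d² to each: A:233, B:317, C:346 → nearest is A
(23, 23) — d² to each: A:226, B:82, C:65 → nearest is C
(16, 6) — d² to each: A:68, B:100, C:117 → nearest is A
2 of the 7 points have A as nearest.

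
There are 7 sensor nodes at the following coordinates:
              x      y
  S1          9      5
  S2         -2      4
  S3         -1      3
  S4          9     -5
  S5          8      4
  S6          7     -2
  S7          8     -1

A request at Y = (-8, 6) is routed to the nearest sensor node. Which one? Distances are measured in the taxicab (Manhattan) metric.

d(Y,S1) = |-8−9| + |6−5| = 17 + 1 = 18
d(Y,S2) = |-8−(-2)| + |6−4| = 6 + 2 = 8
d(Y,S3) = |-8−(-1)| + |6−3| = 7 + 3 = 10
d(Y,S4) = |-8−9| + |6−(-5)| = 17 + 11 = 28
d(Y,S5) = |-8−8| + |6−4| = 16 + 2 = 18
d(Y,S6) = |-8−7| + |6−(-2)| = 15 + 8 = 23
d(Y,S7) = |-8−8| + |6−(-1)| = 16 + 7 = 23
The smallest is to S2, so Y lies in the Voronoi region of S2.

S2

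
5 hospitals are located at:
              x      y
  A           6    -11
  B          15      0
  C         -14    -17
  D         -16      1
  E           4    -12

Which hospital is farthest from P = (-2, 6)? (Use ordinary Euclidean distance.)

C

Compare squared distances (the ordering matches that of the actual distances):
|PA|² = 64 + 289 = 353
|PB|² = 289 + 36 = 325
|PC|² = 144 + 529 = 673
|PD|² = 196 + 25 = 221
|PE|² = 36 + 324 = 360
The largest is to C.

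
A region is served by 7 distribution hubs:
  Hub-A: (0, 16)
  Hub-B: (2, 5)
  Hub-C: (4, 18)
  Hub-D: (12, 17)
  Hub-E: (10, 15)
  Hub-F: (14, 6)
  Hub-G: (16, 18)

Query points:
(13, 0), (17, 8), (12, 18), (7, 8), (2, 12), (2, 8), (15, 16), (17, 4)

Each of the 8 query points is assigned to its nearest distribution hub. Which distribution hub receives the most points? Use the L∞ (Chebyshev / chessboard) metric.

(13, 0) — d to each: Hub-A:16, Hub-B:11, Hub-C:18, Hub-D:17, Hub-E:15, Hub-F:6, Hub-G:18 → nearest is Hub-F
(17, 8) — d to each: Hub-A:17, Hub-B:15, Hub-C:13, Hub-D:9, Hub-E:7, Hub-F:3, Hub-G:10 → nearest is Hub-F
(12, 18) — d to each: Hub-A:12, Hub-B:13, Hub-C:8, Hub-D:1, Hub-E:3, Hub-F:12, Hub-G:4 → nearest is Hub-D
(7, 8) — d to each: Hub-A:8, Hub-B:5, Hub-C:10, Hub-D:9, Hub-E:7, Hub-F:7, Hub-G:10 → nearest is Hub-B
(2, 12) — d to each: Hub-A:4, Hub-B:7, Hub-C:6, Hub-D:10, Hub-E:8, Hub-F:12, Hub-G:14 → nearest is Hub-A
(2, 8) — d to each: Hub-A:8, Hub-B:3, Hub-C:10, Hub-D:10, Hub-E:8, Hub-F:12, Hub-G:14 → nearest is Hub-B
(15, 16) — d to each: Hub-A:15, Hub-B:13, Hub-C:11, Hub-D:3, Hub-E:5, Hub-F:10, Hub-G:2 → nearest is Hub-G
(17, 4) — d to each: Hub-A:17, Hub-B:15, Hub-C:14, Hub-D:13, Hub-E:11, Hub-F:3, Hub-G:14 → nearest is Hub-F
Tally — Hub-A:1, Hub-B:2, Hub-D:1, Hub-F:3, Hub-G:1. Hub-F captures the most (3).

Hub-F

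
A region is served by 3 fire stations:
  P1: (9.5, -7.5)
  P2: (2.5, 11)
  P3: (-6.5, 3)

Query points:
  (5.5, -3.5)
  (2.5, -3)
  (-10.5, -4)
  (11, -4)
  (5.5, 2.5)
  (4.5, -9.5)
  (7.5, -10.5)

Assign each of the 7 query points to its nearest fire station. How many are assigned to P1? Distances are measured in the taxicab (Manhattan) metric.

(5.5, -3.5) — d to each: P1:8, P2:17.5, P3:18.5 → nearest is P1
(2.5, -3) — d to each: P1:11.5, P2:14, P3:15 → nearest is P1
(-10.5, -4) — d to each: P1:23.5, P2:28, P3:11 → nearest is P3
(11, -4) — d to each: P1:5, P2:23.5, P3:24.5 → nearest is P1
(5.5, 2.5) — d to each: P1:14, P2:11.5, P3:12.5 → nearest is P2
(4.5, -9.5) — d to each: P1:7, P2:22.5, P3:23.5 → nearest is P1
(7.5, -10.5) — d to each: P1:5, P2:26.5, P3:27.5 → nearest is P1
5 of the 7 points have P1 as nearest.

5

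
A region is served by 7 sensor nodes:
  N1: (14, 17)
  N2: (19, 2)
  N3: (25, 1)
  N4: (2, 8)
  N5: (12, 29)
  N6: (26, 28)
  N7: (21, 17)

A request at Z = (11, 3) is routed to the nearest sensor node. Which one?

N2

Squared Euclidean distances:
|ZN1|² = (11−14)² + (3−17)² = 9 + 196 = 205
|ZN2|² = (11−19)² + (3−2)² = 64 + 1 = 65
|ZN3|² = (11−25)² + (3−1)² = 196 + 4 = 200
|ZN4|² = (11−2)² + (3−8)² = 81 + 25 = 106
|ZN5|² = (11−12)² + (3−29)² = 1 + 676 = 677
|ZN6|² = (11−26)² + (3−28)² = 225 + 625 = 850
|ZN7|² = (11−21)² + (3−17)² = 100 + 196 = 296
The smallest is to N2, so Z lies in the Voronoi region of N2.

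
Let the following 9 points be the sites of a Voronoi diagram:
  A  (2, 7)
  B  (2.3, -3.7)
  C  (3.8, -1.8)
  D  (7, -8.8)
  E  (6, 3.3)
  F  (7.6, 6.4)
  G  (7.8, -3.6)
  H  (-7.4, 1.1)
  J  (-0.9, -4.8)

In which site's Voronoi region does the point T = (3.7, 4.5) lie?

Compare squared distances (the ordering matches that of the actual distances):
|TA|² = (3.7−2)² + (4.5−7)² = 2.89 + 6.25 = 9.14
|TB|² = (3.7−2.3)² + (4.5−(-3.7))² = 1.96 + 67.24 = 69.2
|TC|² = (3.7−3.8)² + (4.5−(-1.8))² = 0.01 + 39.69 = 39.7
|TD|² = (3.7−7)² + (4.5−(-8.8))² = 10.89 + 176.89 = 187.78
|TE|² = (3.7−6)² + (4.5−3.3)² = 5.29 + 1.44 = 6.73
|TF|² = (3.7−7.6)² + (4.5−6.4)² = 15.21 + 3.61 = 18.82
|TG|² = (3.7−7.8)² + (4.5−(-3.6))² = 16.81 + 65.61 = 82.42
|TH|² = (3.7−(-7.4))² + (4.5−1.1)² = 123.21 + 11.56 = 134.77
|TJ|² = (3.7−(-0.9))² + (4.5−(-4.8))² = 21.16 + 86.49 = 107.65
The smallest is to E, so T lies in the Voronoi region of E.

E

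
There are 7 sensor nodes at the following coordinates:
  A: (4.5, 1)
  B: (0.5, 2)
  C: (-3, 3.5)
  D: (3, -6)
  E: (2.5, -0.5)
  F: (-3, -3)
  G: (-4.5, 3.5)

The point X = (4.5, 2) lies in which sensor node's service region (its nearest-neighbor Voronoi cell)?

Since √ is increasing, it suffices to compare squared distances:
|XA|² = (4.5−4.5)² + (2−1)² = 0 + 1 = 1
|XB|² = (4.5−0.5)² + (2−2)² = 16 + 0 = 16
|XC|² = (4.5−(-3))² + (2−3.5)² = 56.25 + 2.25 = 58.5
|XD|² = (4.5−3)² + (2−(-6))² = 2.25 + 64 = 66.25
|XE|² = (4.5−2.5)² + (2−(-0.5))² = 4 + 6.25 = 10.25
|XF|² = (4.5−(-3))² + (2−(-3))² = 56.25 + 25 = 81.25
|XG|² = (4.5−(-4.5))² + (2−3.5)² = 81 + 2.25 = 83.25
A is nearest.

A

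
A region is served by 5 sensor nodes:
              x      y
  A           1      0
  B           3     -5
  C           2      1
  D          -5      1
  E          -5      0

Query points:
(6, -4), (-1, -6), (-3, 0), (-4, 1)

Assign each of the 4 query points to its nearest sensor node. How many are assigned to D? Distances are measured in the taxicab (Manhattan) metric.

(6, -4) — d to each: A:9, B:4, C:9, D:16, E:15 → nearest is B
(-1, -6) — d to each: A:8, B:5, C:10, D:11, E:10 → nearest is B
(-3, 0) — d to each: A:4, B:11, C:6, D:3, E:2 → nearest is E
(-4, 1) — d to each: A:6, B:13, C:6, D:1, E:2 → nearest is D
1 of the 4 points has D as nearest.

1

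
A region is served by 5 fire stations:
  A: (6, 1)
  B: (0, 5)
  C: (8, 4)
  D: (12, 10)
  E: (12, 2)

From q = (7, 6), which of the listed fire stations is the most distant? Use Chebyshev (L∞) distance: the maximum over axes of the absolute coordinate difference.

d(q,A) = max(1, 5) = 5
d(q,B) = max(7, 1) = 7
d(q,C) = max(1, 2) = 2
d(q,D) = max(5, 4) = 5
d(q,E) = max(5, 4) = 5
The largest is to B.

B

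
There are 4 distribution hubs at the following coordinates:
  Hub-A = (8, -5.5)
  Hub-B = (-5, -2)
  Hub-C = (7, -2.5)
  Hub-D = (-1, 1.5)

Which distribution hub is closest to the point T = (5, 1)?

Hub-C

Since √ is increasing, it suffices to compare squared distances:
d²(T, Hub-A) = (5−8)² + (1−(-5.5))² = 9 + 42.25 = 51.25
d²(T, Hub-B) = (5−(-5))² + (1−(-2))² = 100 + 9 = 109
d²(T, Hub-C) = (5−7)² + (1−(-2.5))² = 4 + 12.25 = 16.25
d²(T, Hub-D) = (5−(-1))² + (1−1.5)² = 36 + 0.25 = 36.25
Minimum is at Hub-C.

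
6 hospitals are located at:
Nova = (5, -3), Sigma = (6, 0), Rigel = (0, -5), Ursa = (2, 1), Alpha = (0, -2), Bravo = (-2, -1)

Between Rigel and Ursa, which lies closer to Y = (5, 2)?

Ursa

Compare squared distances:
d²(Y, Rigel) = (5−0)² + (2−(-5))² = 25 + 49 = 74
d²(Y, Ursa) = (5−2)² + (2−1)² = 9 + 1 = 10
74 > 10, so Ursa is closer.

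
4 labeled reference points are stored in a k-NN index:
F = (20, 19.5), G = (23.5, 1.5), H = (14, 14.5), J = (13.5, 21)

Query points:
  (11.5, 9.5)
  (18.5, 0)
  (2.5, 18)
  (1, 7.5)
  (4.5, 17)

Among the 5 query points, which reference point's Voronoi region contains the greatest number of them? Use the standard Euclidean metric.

H

(11.5, 9.5) — d² to each: F:172.25, G:208, H:31.25, J:136.25 → nearest is H
(18.5, 0) — d² to each: F:382.5, G:27.25, H:230.5, J:466 → nearest is G
(2.5, 18) — d² to each: F:308.5, G:713.25, H:144.5, J:130 → nearest is J
(1, 7.5) — d² to each: F:505, G:542.25, H:218, J:338.5 → nearest is H
(4.5, 17) — d² to each: F:246.5, G:601.25, H:96.5, J:97 → nearest is H
Tally — G:1, H:3, J:1. H captures the most (3).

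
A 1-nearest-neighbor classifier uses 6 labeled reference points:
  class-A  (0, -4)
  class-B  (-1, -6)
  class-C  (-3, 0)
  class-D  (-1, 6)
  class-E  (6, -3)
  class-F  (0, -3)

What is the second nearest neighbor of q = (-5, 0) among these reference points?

class-F

Squared Euclidean distances:
d²(q, class-A) = 25 + 16 = 41
d²(q, class-B) = 16 + 36 = 52
d²(q, class-C) = 4 + 0 = 4
d²(q, class-D) = 16 + 36 = 52
d²(q, class-E) = 121 + 9 = 130
d²(q, class-F) = 25 + 9 = 34
Sorted ascending: class-C, class-F, class-A, … — the second-nearest is class-F.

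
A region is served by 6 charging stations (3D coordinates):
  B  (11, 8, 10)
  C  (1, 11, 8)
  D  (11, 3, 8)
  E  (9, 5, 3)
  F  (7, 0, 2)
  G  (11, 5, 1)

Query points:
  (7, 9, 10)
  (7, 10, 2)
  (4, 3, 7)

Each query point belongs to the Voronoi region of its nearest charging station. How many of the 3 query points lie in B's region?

1

(7, 9, 10) — d² to each: B:17, C:44, D:56, E:69, F:145, G:113 → nearest is B
(7, 10, 2) — d² to each: B:84, C:73, D:101, E:30, F:100, G:42 → nearest is E
(4, 3, 7) — d² to each: B:83, C:74, D:50, E:45, F:43, G:89 → nearest is F
1 of the 3 points has B as nearest.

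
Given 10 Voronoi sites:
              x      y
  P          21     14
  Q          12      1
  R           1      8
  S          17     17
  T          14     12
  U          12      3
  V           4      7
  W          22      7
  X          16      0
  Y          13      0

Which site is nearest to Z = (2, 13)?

Compare squared distances (the ordering matches that of the actual distances):
|ZP|² = 361 + 1 = 362
|ZQ|² = 100 + 144 = 244
|ZR|² = 1 + 25 = 26
|ZS|² = 225 + 16 = 241
|ZT|² = 144 + 1 = 145
|ZU|² = 100 + 100 = 200
|ZV|² = 4 + 36 = 40
|ZW|² = 400 + 36 = 436
|ZX|² = 196 + 169 = 365
|ZY|² = 121 + 169 = 290
Minimum is at R.

R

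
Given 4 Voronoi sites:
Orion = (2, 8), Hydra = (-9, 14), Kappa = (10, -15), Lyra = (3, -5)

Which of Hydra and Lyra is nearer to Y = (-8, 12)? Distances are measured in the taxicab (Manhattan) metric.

d(Y, Hydra) = |-8−(-9)| + |12−14| = 1 + 2 = 3
d(Y, Lyra) = |-8−3| + |12−(-5)| = 11 + 17 = 28
3 < 28, so Hydra is closer.

Hydra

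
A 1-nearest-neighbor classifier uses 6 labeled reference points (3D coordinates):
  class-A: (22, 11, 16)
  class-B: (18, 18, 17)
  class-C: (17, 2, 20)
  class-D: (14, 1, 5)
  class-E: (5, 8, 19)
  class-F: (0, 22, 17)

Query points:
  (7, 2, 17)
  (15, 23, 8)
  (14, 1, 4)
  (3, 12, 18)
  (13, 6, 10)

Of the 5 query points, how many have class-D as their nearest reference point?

(7, 2, 17) — d² to each: class-A:307, class-B:377, class-C:109, class-D:194, class-E:44, class-F:449 → nearest is class-E
(15, 23, 8) — d² to each: class-A:257, class-B:115, class-C:589, class-D:494, class-E:446, class-F:307 → nearest is class-B
(14, 1, 4) — d² to each: class-A:308, class-B:474, class-C:266, class-D:1, class-E:355, class-F:806 → nearest is class-D
(3, 12, 18) — d² to each: class-A:366, class-B:262, class-C:300, class-D:411, class-E:21, class-F:110 → nearest is class-E
(13, 6, 10) — d² to each: class-A:142, class-B:218, class-C:132, class-D:51, class-E:149, class-F:474 → nearest is class-D
2 of the 5 points have class-D as nearest.

2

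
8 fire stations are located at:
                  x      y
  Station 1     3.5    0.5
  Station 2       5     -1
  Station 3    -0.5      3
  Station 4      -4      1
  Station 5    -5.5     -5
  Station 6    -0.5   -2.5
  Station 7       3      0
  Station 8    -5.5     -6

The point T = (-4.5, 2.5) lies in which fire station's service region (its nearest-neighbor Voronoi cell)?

Squared Euclidean distances:
d²(T, Station 1) = (-4.5−3.5)² + (2.5−0.5)² = 64 + 4 = 68
d²(T, Station 2) = (-4.5−5)² + (2.5−(-1))² = 90.25 + 12.25 = 102.5
d²(T, Station 3) = (-4.5−(-0.5))² + (2.5−3)² = 16 + 0.25 = 16.25
d²(T, Station 4) = (-4.5−(-4))² + (2.5−1)² = 0.25 + 2.25 = 2.5
d²(T, Station 5) = (-4.5−(-5.5))² + (2.5−(-5))² = 1 + 56.25 = 57.25
d²(T, Station 6) = (-4.5−(-0.5))² + (2.5−(-2.5))² = 16 + 25 = 41
d²(T, Station 7) = (-4.5−3)² + (2.5−0)² = 56.25 + 6.25 = 62.5
d²(T, Station 8) = (-4.5−(-5.5))² + (2.5−(-6))² = 1 + 72.25 = 73.25
Station 4 is nearest.

Station 4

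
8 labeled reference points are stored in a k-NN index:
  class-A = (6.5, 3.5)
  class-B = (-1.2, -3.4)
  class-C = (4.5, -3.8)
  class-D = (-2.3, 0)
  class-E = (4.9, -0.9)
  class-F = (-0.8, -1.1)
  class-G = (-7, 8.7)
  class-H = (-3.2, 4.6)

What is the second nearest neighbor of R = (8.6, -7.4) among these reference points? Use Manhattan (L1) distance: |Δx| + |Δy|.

d(R, class-A) = 2.1 + 10.9 = 13
d(R, class-B) = 9.8 + 4 = 13.8
d(R, class-C) = 4.1 + 3.6 = 7.7
d(R, class-D) = 10.9 + 7.4 = 18.3
d(R, class-E) = 3.7 + 6.5 = 10.2
d(R, class-F) = 9.4 + 6.3 = 15.7
d(R, class-G) = 15.6 + 16.1 = 31.7
d(R, class-H) = 11.8 + 12 = 23.8
Sorted ascending: class-C, class-E, class-A, … — the second-nearest is class-E.

class-E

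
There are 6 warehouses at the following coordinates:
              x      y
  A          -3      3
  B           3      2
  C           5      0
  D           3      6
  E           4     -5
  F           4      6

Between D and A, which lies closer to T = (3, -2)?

A

Compare squared distances:
|TD|² = (3−3)² + (-2−6)² = 0 + 64 = 64
|TA|² = (3−(-3))² + (-2−3)² = 36 + 25 = 61
64 > 61, so A is closer.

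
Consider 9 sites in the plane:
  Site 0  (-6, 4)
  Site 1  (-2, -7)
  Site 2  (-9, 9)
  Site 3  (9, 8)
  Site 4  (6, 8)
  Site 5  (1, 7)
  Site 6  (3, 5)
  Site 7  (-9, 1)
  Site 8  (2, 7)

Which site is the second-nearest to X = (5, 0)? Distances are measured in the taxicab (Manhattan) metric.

d(X, Site 0) = |5−(-6)| + |0−4| = 11 + 4 = 15
d(X, Site 1) = |5−(-2)| + |0−(-7)| = 7 + 7 = 14
d(X, Site 2) = |5−(-9)| + |0−9| = 14 + 9 = 23
d(X, Site 3) = |5−9| + |0−8| = 4 + 8 = 12
d(X, Site 4) = |5−6| + |0−8| = 1 + 8 = 9
d(X, Site 5) = |5−1| + |0−7| = 4 + 7 = 11
d(X, Site 6) = |5−3| + |0−5| = 2 + 5 = 7
d(X, Site 7) = |5−(-9)| + |0−1| = 14 + 1 = 15
d(X, Site 8) = |5−2| + |0−7| = 3 + 7 = 10
Sorted ascending: Site 6, Site 4, Site 8, … — the second-nearest is Site 4.

Site 4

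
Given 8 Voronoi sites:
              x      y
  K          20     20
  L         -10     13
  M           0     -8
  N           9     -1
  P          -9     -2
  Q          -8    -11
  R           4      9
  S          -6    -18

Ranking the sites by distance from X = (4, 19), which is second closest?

Squared Euclidean distances:
|XK|² = (4−20)² + (19−20)² = 256 + 1 = 257
|XL|² = (4−(-10))² + (19−13)² = 196 + 36 = 232
|XM|² = (4−0)² + (19−(-8))² = 16 + 729 = 745
|XN|² = (4−9)² + (19−(-1))² = 25 + 400 = 425
|XP|² = (4−(-9))² + (19−(-2))² = 169 + 441 = 610
|XQ|² = (4−(-8))² + (19−(-11))² = 144 + 900 = 1044
|XR|² = (4−4)² + (19−9)² = 0 + 100 = 100
|XS|² = (4−(-6))² + (19−(-18))² = 100 + 1369 = 1469
Sorted ascending: R, L, K, … — the second-nearest is L.

L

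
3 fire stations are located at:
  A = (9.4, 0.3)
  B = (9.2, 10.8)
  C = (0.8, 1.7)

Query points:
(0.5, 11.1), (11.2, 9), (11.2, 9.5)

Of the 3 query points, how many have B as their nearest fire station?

(0.5, 11.1) — d² to each: A:195.85, B:75.78, C:88.45 → nearest is B
(11.2, 9) — d² to each: A:78.93, B:7.24, C:161.45 → nearest is B
(11.2, 9.5) — d² to each: A:87.88, B:5.69, C:169 → nearest is B
3 of the 3 points have B as nearest.

3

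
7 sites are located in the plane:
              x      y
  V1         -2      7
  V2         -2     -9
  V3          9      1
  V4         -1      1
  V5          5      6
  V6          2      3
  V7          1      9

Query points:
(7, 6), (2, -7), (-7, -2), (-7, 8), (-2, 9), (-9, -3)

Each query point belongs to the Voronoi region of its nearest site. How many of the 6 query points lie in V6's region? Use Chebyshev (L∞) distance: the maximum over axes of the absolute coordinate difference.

0

(7, 6) — d to each: V1:9, V2:15, V3:5, V4:8, V5:2, V6:5, V7:6 → nearest is V5
(2, -7) — d to each: V1:14, V2:4, V3:8, V4:8, V5:13, V6:10, V7:16 → nearest is V2
(-7, -2) — d to each: V1:9, V2:7, V3:16, V4:6, V5:12, V6:9, V7:11 → nearest is V4
(-7, 8) — d to each: V1:5, V2:17, V3:16, V4:7, V5:12, V6:9, V7:8 → nearest is V1
(-2, 9) — d to each: V1:2, V2:18, V3:11, V4:8, V5:7, V6:6, V7:3 → nearest is V1
(-9, -3) — d to each: V1:10, V2:7, V3:18, V4:8, V5:14, V6:11, V7:12 → nearest is V2
0 of the 6 points have V6 as nearest.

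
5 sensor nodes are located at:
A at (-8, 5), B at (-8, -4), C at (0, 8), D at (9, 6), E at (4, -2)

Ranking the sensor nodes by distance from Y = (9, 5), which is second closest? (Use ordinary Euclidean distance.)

Compare squared distances (the ordering matches that of the actual distances):
|YA|² = (9−(-8))² + (5−5)² = 289 + 0 = 289
|YB|² = (9−(-8))² + (5−(-4))² = 289 + 81 = 370
|YC|² = (9−0)² + (5−8)² = 81 + 9 = 90
|YD|² = (9−9)² + (5−6)² = 0 + 1 = 1
|YE|² = (9−4)² + (5−(-2))² = 25 + 49 = 74
Sorted ascending: D, E, C, … — the second-nearest is E.

E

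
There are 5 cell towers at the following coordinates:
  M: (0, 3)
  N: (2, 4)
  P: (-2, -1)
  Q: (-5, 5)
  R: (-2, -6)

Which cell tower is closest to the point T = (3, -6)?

Compare squared distances (the ordering matches that of the actual distances):
|TM|² = 9 + 81 = 90
|TN|² = 1 + 100 = 101
|TP|² = 25 + 25 = 50
|TQ|² = 64 + 121 = 185
|TR|² = 25 + 0 = 25
R is nearest.

R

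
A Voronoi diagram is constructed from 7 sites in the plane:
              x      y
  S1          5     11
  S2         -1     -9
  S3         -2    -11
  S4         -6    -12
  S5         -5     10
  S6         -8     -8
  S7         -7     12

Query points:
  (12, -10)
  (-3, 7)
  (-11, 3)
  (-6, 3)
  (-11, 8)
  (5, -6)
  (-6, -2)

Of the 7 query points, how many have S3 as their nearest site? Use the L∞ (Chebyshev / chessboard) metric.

0

(12, -10) — d to each: S1:21, S2:13, S3:14, S4:18, S5:20, S6:20, S7:22 → nearest is S2
(-3, 7) — d to each: S1:8, S2:16, S3:18, S4:19, S5:3, S6:15, S7:5 → nearest is S5
(-11, 3) — d to each: S1:16, S2:12, S3:14, S4:15, S5:7, S6:11, S7:9 → nearest is S5
(-6, 3) — d to each: S1:11, S2:12, S3:14, S4:15, S5:7, S6:11, S7:9 → nearest is S5
(-11, 8) — d to each: S1:16, S2:17, S3:19, S4:20, S5:6, S6:16, S7:4 → nearest is S7
(5, -6) — d to each: S1:17, S2:6, S3:7, S4:11, S5:16, S6:13, S7:18 → nearest is S2
(-6, -2) — d to each: S1:13, S2:7, S3:9, S4:10, S5:12, S6:6, S7:14 → nearest is S6
0 of the 7 points have S3 as nearest.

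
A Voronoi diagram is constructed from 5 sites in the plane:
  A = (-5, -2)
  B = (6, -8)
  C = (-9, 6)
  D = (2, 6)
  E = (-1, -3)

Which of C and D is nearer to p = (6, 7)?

Compare squared distances:
|pC|² = (6−(-9))² + (7−6)² = 225 + 1 = 226
|pD|² = (6−2)² + (7−6)² = 16 + 1 = 17
226 > 17, so D is closer.

D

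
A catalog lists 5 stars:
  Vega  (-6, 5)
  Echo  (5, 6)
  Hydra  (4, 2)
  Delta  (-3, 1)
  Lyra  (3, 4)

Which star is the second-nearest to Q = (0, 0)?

Squared Euclidean distances:
d²(Q, Vega) = (0−(-6))² + (0−5)² = 36 + 25 = 61
d²(Q, Echo) = (0−5)² + (0−6)² = 25 + 36 = 61
d²(Q, Hydra) = (0−4)² + (0−2)² = 16 + 4 = 20
d²(Q, Delta) = (0−(-3))² + (0−1)² = 9 + 1 = 10
d²(Q, Lyra) = (0−3)² + (0−4)² = 9 + 16 = 25
Sorted ascending: Delta, Hydra, Lyra, … — the second-nearest is Hydra.

Hydra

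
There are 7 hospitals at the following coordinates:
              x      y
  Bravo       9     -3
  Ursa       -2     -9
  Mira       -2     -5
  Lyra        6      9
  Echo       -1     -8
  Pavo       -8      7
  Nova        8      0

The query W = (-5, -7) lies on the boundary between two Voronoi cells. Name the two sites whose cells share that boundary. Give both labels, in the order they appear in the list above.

Ursa and Mira

Squared distances from W to each site:
d²(W, Bravo) = (-5−9)² + (-7−(-3))² = 196 + 16 = 212
d²(W, Ursa) = (-5−(-2))² + (-7−(-9))² = 9 + 4 = 13
d²(W, Mira) = (-5−(-2))² + (-7−(-5))² = 9 + 4 = 13
d²(W, Lyra) = (-5−6)² + (-7−9)² = 121 + 256 = 377
d²(W, Echo) = (-5−(-1))² + (-7−(-8))² = 16 + 1 = 17
d²(W, Pavo) = (-5−(-8))² + (-7−7)² = 9 + 196 = 205
d²(W, Nova) = (-5−8)² + (-7−0)² = 169 + 49 = 218
W is equidistant from Ursa and Mira (both at squared distance 13), and every other site is strictly farther — so W lies on the Ursa–Mira Voronoi edge.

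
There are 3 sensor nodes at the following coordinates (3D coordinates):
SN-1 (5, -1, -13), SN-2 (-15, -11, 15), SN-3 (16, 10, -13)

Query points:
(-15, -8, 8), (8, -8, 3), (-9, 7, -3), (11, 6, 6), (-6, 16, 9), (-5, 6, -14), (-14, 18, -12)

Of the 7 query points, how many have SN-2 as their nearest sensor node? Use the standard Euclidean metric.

(-15, -8, 8) — d² to each: SN-1:890, SN-2:58, SN-3:1726 → nearest is SN-2
(8, -8, 3) — d² to each: SN-1:314, SN-2:682, SN-3:644 → nearest is SN-1
(-9, 7, -3) — d² to each: SN-1:360, SN-2:684, SN-3:734 → nearest is SN-1
(11, 6, 6) — d² to each: SN-1:446, SN-2:1046, SN-3:402 → nearest is SN-3
(-6, 16, 9) — d² to each: SN-1:894, SN-2:846, SN-3:1004 → nearest is SN-2
(-5, 6, -14) — d² to each: SN-1:150, SN-2:1230, SN-3:458 → nearest is SN-1
(-14, 18, -12) — d² to each: SN-1:723, SN-2:1571, SN-3:965 → nearest is SN-1
2 of the 7 points have SN-2 as nearest.

2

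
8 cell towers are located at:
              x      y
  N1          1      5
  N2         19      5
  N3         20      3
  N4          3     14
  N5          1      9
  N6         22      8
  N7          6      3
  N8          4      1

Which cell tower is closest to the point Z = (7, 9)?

Compare squared distances (the ordering matches that of the actual distances):
|ZN1|² = (7−1)² + (9−5)² = 36 + 16 = 52
|ZN2|² = (7−19)² + (9−5)² = 144 + 16 = 160
|ZN3|² = (7−20)² + (9−3)² = 169 + 36 = 205
|ZN4|² = (7−3)² + (9−14)² = 16 + 25 = 41
|ZN5|² = (7−1)² + (9−9)² = 36 + 0 = 36
|ZN6|² = (7−22)² + (9−8)² = 225 + 1 = 226
|ZN7|² = (7−6)² + (9−3)² = 1 + 36 = 37
|ZN8|² = (7−4)² + (9−1)² = 9 + 64 = 73
The smallest is to N5, so Z lies in the Voronoi region of N5.

N5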